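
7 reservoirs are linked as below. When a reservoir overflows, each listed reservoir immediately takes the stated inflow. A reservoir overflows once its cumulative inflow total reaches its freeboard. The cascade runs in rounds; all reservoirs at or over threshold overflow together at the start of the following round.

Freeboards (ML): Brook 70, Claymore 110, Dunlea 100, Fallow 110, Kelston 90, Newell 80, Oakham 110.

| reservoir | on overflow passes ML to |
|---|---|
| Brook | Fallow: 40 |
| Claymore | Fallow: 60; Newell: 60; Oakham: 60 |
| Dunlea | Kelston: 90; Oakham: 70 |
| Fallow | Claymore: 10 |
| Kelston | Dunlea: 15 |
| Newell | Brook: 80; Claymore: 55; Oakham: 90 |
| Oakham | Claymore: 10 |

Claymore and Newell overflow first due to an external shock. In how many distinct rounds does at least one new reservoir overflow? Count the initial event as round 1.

2

Round 1 — Claymore, Newell overflow (initial).
  Brook: +80 → 80 ≥ 70
  Fallow: +60 → 60 < 110
  Oakham: +60+90 → 150 ≥ 110
Round 2 — Brook, Oakham overflow.
  Fallow: +40 → 100 < 110
No further overflows.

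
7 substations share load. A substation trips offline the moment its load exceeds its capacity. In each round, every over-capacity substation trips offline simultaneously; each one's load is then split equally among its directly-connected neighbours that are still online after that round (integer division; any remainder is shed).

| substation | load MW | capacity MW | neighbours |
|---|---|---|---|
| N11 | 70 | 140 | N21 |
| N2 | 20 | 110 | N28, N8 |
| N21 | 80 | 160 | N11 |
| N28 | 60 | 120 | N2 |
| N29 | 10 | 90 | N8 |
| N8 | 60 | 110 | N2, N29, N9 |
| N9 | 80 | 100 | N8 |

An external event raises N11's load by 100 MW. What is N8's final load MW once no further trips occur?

60

Round 1 — N11 at 170 > 140. N11 trips offline.
  N11 sheds 170 MW to N21: 170 each.
    N21: 80+170 = 250 > 160
Round 2 — N21 trips offline.
  N21 sheds 250 MW: no online neighbours, lost.
No further trips.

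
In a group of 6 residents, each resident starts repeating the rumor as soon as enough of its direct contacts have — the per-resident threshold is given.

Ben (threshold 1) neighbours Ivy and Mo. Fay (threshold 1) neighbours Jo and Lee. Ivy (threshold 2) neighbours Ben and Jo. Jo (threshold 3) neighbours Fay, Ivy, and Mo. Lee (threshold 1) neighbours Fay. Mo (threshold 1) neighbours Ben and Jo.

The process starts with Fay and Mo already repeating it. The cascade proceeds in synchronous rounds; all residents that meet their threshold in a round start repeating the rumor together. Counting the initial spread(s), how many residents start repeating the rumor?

4

Round 1 — Fay, Mo start repeating the rumor (initial).
Round 2 — checking thresholds:
  Ben: 1 of 2 neighbours ≥ 1, starts repeating the rumor.
  Jo: 2 of 3 neighbours < 3, not yet.
  Lee: 1 of 1 neighbours ≥ 1, starts repeating the rumor.
Round 3 — no new spreads; cascade stops.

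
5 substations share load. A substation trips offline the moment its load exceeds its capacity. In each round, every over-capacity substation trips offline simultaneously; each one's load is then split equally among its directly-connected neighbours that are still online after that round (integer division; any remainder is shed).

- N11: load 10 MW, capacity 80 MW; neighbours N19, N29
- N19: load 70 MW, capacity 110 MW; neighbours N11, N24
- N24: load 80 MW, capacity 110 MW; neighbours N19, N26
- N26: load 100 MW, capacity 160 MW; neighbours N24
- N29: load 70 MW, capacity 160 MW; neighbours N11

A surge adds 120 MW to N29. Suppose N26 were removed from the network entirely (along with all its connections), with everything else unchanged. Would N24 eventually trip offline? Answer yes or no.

yes

With N26 removed:
Round 1 — N29 at 190 > 160. N29 trips offline.
  N29 sheds 190 MW to N11: 190 each.
    N11: 10+190 = 200 > 80
Round 2 — N11 trips offline.
  N11 sheds 200 MW to N19: 200 each.
    N19: 70+200 = 270 > 110
Round 3 — N19 trips offline.
  N19 sheds 270 MW to N24: 270 each.
    N24: 80+270 = 350 > 110
Round 4 — N24 trips offline.
  N24 sheds 350 MW: no online neighbours, lost.
No further trips.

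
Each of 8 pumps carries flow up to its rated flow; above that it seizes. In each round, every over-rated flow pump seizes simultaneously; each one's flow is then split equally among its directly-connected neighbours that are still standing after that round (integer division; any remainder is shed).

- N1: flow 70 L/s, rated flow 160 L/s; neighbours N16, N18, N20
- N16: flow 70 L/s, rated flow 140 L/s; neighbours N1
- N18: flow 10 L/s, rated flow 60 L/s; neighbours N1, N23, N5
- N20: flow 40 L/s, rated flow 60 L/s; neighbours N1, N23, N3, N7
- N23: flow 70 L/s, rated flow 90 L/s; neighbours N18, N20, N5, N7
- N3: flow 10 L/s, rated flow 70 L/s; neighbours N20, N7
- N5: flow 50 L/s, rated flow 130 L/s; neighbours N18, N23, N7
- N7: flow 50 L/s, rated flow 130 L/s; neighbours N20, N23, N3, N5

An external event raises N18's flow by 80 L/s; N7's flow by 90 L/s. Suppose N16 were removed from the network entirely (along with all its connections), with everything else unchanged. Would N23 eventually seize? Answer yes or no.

With N16 removed:
Round 1 — N18 at 90 > 60; N7 at 140 > 130. N18, N7 seize.
  N18 sheds 90 L/s to N1, N23, N5: 30 each.
    N1: 70+30 = 100 ≤ 160
    N23: 70+30 = 100 > 90
    N5: 50+30 = 80 ≤ 130
  N7 sheds 140 L/s to N20, N23, N3, N5: 35 each.
    N20: 40+35 = 75 > 60
    N23: 100+35 = 135 > 90
    N3: 10+35 = 45 ≤ 70
    N5: 80+35 = 115 ≤ 130
Round 2 — N20, N23 seize.
  N20 sheds 75 L/s to N1, N3: 37 each (1 lost).
    N1: 100+37 = 137 ≤ 160
    N3: 45+37 = 82 > 70
  N23 sheds 135 L/s to N5: 135 each.
    N5: 115+135 = 250 > 130
Round 3 — N3, N5 seize.
  N3 sheds 82 L/s: no online neighbours, lost.
  N5 sheds 250 L/s: no online neighbours, lost.
No further seizures.

yes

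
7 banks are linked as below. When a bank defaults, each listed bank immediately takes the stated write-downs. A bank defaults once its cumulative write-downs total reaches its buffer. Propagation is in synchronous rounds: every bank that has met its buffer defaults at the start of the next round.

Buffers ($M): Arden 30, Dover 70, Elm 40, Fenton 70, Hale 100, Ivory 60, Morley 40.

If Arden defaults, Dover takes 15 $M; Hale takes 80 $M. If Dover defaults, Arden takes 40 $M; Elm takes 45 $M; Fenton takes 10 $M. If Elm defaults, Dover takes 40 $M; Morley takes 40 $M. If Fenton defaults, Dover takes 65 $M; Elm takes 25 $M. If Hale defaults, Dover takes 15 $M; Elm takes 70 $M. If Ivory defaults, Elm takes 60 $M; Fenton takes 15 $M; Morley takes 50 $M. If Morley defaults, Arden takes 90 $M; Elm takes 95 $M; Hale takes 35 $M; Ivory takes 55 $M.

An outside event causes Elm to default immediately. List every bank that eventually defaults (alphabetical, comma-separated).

Round 1 — Elm defaults (initial).
  Dover: +40 → 40 < 70
  Morley: +40 → 40 ≥ 40
Round 2 — Morley defaults.
  Arden: +90 → 90 ≥ 30
  Hale: +35 → 35 < 100
  Ivory: +55 → 55 < 60
Round 3 — Arden defaults.
  Dover: +15 → 55 < 70
  Hale: +80 → 115 ≥ 100
Round 4 — Hale defaults.
  Dover: +15 → 70 ≥ 70
Round 5 — Dover defaults.
  Fenton: +10 → 10 < 70
No further defaults.

Arden, Dover, Elm, Hale, Morley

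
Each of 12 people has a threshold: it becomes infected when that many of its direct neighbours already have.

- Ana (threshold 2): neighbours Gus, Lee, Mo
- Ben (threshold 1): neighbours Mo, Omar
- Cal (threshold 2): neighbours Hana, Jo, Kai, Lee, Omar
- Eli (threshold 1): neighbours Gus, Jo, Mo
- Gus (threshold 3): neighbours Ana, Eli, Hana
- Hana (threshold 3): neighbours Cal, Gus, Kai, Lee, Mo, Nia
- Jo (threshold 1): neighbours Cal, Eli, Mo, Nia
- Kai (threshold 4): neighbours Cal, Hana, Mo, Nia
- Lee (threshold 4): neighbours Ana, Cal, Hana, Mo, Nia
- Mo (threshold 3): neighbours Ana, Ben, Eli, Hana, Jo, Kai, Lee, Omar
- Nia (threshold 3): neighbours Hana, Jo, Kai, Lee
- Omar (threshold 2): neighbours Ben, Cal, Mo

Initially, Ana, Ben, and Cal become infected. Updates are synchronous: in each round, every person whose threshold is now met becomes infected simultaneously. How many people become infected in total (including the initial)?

7

Round 1 — Ana, Ben, Cal become infected (initial).
Round 2 — checking thresholds:
  Gus: 1 of 3 neighbours < 3, below threshold.
  Hana: 1 of 6 neighbours < 3, below threshold.
  Jo: 1 of 4 neighbours ≥ 1, becomes infected.
  Kai: 1 of 4 neighbours < 4, below threshold.
  Lee: 2 of 5 neighbours < 4, below threshold.
  Mo: 2 of 8 neighbours < 3, below threshold.
  Omar: 2 of 3 neighbours ≥ 2, becomes infected.
Round 3 — checking thresholds:
  Eli: 1 of 3 neighbours ≥ 1, becomes infected.
  Gus: 1 of 3 neighbours < 3, below threshold.
  Hana: 1 of 6 neighbours < 3, below threshold.
  Kai: 1 of 4 neighbours < 4, below threshold.
  Lee: 2 of 5 neighbours < 4, below threshold.
  Mo: 4 of 8 neighbours ≥ 3, becomes infected.
  Nia: 1 of 4 neighbours < 3, below threshold.
Round 4 — no new infections; cascade stops.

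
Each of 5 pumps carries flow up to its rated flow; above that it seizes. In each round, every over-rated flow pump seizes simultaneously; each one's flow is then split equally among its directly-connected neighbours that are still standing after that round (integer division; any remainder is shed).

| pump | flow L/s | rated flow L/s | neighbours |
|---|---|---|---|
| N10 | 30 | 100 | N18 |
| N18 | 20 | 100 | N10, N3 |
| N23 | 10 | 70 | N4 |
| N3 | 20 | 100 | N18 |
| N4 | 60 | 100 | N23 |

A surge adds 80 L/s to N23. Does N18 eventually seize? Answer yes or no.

no

Round 1 — N23 at 90 > 70. N23 seizes.
  N23 sheds 90 L/s to N4: 90 each.
    N4: 60+90 = 150 > 100
Round 2 — N4 seizes.
  N4 sheds 150 L/s: no online neighbours, lost.
No further seizures.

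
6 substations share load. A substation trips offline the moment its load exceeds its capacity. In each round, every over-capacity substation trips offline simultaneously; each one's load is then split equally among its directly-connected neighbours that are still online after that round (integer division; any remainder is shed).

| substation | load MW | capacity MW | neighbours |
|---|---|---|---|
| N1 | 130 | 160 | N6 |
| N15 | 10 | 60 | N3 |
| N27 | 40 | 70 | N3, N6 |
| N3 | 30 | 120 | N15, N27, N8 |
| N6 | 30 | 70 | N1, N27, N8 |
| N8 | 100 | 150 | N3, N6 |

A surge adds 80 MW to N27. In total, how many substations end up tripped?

3

Round 1 — N27 at 120 > 70. N27 trips offline.
  N27 sheds 120 MW to N3, N6: 60 each.
    N3: 30+60 = 90 ≤ 120
    N6: 30+60 = 90 > 70
Round 2 — N6 trips offline.
  N6 sheds 90 MW to N1, N8: 45 each.
    N1: 130+45 = 175 > 160
    N8: 100+45 = 145 ≤ 150
Round 3 — N1 trips offline.
  N1 sheds 175 MW: no online neighbours, lost.
No further trips.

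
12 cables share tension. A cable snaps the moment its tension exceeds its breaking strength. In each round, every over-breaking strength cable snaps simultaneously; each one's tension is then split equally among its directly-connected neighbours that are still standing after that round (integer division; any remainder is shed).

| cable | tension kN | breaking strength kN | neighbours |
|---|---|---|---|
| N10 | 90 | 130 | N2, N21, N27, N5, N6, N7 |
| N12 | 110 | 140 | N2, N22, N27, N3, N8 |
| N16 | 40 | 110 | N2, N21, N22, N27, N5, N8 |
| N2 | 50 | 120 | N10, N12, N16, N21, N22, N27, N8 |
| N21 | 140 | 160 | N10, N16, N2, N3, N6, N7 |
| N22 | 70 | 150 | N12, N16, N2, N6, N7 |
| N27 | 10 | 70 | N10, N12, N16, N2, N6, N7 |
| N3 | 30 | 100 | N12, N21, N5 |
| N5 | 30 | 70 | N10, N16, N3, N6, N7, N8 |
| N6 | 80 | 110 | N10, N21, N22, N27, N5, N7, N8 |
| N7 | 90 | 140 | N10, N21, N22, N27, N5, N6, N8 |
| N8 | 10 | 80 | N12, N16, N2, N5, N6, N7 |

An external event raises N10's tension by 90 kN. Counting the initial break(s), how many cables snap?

Round 1 — N10 at 180 > 130. N10 snaps.
  N10 sheds 180 kN to N2, N21, N27, N5, N6, N7: 30 each.
    N2: 50+30 = 80 ≤ 120
    N21: 140+30 = 170 > 160
    N27: 10+30 = 40 ≤ 70
    N5: 30+30 = 60 ≤ 70
    N6: 80+30 = 110 ≤ 110
    N7: 90+30 = 120 ≤ 140
Round 2 — N21 snaps.
  N21 sheds 170 kN to N16, N2, N3, N6, N7: 34 each.
    N16: 40+34 = 74 ≤ 110
    N2: 80+34 = 114 ≤ 120
    N3: 30+34 = 64 ≤ 100
    N6: 110+34 = 144 > 110
    N7: 120+34 = 154 > 140
Round 3 — N6, N7 snap.
  N6 sheds 144 kN to N22, N27, N5, N8: 36 each.
    N22: 70+36 = 106 ≤ 150
    N27: 40+36 = 76 > 70
    N5: 60+36 = 96 > 70
    N8: 10+36 = 46 ≤ 80
  N7 sheds 154 kN to N22, N27, N5, N8: 38 each (2 lost).
    N22: 106+38 = 144 ≤ 150
    N27: 76+38 = 114 > 70
    N5: 96+38 = 134 > 70
    N8: 46+38 = 84 > 80
Round 4 — N27, N5, N8 snap.
  N27 sheds 114 kN to N12, N16, N2: 38 each.
    N12: 110+38 = 148 > 140
    N16: 74+38 = 112 > 110
    N2: 114+38 = 152 > 120
  N5 sheds 134 kN to N16, N3: 67 each.
    N16: 112+67 = 179 > 110
    N3: 64+67 = 131 > 100
  N8 sheds 84 kN to N12, N16, N2: 28 each.
    N12: 148+28 = 176 > 140
    N16: 179+28 = 207 > 110
    N2: 152+28 = 180 > 120
Round 5 — N12, N16, N2, N3 snap.
  N12 sheds 176 kN to N22: 176 each.
    N22: 144+176 = 320 > 150
  N16 sheds 207 kN to N22: 207 each.
    N22: 320+207 = 527 > 150
  N2 sheds 180 kN to N22: 180 each.
    N22: 527+180 = 707 > 150
  N3 sheds 131 kN: no online neighbours, lost.
Round 6 — N22 snaps.
  N22 sheds 707 kN: no online neighbours, lost.
No further breaks.

12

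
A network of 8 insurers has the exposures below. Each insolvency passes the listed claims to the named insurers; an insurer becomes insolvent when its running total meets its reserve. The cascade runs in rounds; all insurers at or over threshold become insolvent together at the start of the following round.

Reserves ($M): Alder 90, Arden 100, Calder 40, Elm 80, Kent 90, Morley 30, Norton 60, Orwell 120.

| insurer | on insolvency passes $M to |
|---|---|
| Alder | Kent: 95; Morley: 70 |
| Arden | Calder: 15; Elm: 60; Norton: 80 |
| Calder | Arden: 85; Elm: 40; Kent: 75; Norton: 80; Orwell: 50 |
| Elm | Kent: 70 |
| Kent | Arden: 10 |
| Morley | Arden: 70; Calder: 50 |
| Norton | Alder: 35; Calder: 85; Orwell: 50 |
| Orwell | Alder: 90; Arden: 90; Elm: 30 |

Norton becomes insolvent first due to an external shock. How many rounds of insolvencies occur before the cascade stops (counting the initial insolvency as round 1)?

2

Round 1 — Norton becomes insolvent (initial).
  Alder: +35 → 35 < 90
  Calder: +85 → 85 ≥ 40
  Orwell: +50 → 50 < 120
Round 2 — Calder becomes insolvent.
  Arden: +85 → 85 < 100
  Elm: +40 → 40 < 80
  Kent: +75 → 75 < 90
  Orwell: +50 → 100 < 120
No further insolvencies.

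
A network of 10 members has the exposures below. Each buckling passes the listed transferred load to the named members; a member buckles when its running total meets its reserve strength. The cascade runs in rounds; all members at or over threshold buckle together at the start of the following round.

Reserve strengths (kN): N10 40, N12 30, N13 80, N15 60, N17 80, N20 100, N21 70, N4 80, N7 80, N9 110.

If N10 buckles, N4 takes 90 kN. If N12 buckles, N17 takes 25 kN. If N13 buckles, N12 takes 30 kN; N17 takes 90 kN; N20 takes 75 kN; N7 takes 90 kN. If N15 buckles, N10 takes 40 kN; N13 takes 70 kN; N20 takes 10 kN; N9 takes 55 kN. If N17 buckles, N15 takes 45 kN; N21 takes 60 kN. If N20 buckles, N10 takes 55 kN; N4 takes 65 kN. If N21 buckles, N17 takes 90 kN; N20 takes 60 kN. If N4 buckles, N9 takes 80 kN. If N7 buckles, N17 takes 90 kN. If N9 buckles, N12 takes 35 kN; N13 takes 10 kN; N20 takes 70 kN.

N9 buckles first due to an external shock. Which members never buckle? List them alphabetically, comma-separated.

Round 1 — N9 buckles (initial).
  N12: +35 → 35 ≥ 30
  N13: +10 → 10 < 80
  N20: +70 → 70 < 100
Round 2 — N12 buckles.
  N17: +25 → 25 < 80
No further bucklings.

N10, N13, N15, N17, N20, N21, N4, N7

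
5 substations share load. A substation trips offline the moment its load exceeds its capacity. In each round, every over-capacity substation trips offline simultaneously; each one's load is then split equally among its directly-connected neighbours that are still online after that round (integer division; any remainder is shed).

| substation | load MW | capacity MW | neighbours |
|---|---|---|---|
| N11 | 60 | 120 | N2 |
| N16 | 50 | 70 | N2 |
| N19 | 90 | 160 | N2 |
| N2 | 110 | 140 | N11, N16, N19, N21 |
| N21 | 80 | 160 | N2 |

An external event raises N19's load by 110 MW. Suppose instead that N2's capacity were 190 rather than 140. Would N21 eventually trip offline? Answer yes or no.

yes

With N2's capacity at 190:
Round 1 — N19 at 200 > 160. N19 trips offline.
  N19 sheds 200 MW to N2: 200 each.
    N2: 110+200 = 310 > 190
Round 2 — N2 trips offline.
  N2 sheds 310 MW to N11, N16, N21: 103 each (1 lost).
    N11: 60+103 = 163 > 120
    N16: 50+103 = 153 > 70
    N21: 80+103 = 183 > 160
Round 3 — N11, N16, N21 trip offline.
  N11 sheds 163 MW: no online neighbours, lost.
  N16 sheds 153 MW: no online neighbours, lost.
  N21 sheds 183 MW: no online neighbours, lost.
No further trips.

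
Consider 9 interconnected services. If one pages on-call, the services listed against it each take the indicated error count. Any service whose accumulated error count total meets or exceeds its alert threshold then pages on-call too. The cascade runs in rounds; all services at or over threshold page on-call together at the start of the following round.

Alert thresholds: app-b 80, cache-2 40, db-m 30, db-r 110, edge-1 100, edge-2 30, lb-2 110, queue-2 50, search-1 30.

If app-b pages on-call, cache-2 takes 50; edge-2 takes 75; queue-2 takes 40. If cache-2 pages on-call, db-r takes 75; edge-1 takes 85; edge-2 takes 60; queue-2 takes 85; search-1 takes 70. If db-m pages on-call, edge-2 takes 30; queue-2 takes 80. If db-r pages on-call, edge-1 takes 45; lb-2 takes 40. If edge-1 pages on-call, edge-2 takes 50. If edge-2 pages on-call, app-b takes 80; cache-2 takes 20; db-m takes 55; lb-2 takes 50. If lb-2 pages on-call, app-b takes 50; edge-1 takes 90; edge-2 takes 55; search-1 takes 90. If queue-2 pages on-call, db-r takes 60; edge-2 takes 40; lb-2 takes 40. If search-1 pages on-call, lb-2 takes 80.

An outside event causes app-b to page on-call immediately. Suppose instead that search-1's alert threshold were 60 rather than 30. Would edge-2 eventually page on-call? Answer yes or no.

With search-1's alert threshold at 60:
Round 1 — app-b pages on-call (initial).
  cache-2: +50 → 50 ≥ 40
  edge-2: +75 → 75 ≥ 30
  queue-2: +40 → 40 < 50
Round 2 — cache-2, edge-2 page on-call.
  db-m: +55 → 55 ≥ 30
  db-r: +75 → 75 < 110
  edge-1: +85 → 85 < 100
  lb-2: +50 → 50 < 110
  queue-2: +85 → 125 ≥ 50
  search-1: +70 → 70 ≥ 60
Round 3 — db-m, queue-2, search-1 page on-call.
  db-r: +60 → 135 ≥ 110
  lb-2: +40+80 → 170 ≥ 110
Round 4 — db-r, lb-2 page on-call.
  edge-1: +45+90 → 220 ≥ 100
Round 5 — edge-1 pages on-call.
No further pages.

yes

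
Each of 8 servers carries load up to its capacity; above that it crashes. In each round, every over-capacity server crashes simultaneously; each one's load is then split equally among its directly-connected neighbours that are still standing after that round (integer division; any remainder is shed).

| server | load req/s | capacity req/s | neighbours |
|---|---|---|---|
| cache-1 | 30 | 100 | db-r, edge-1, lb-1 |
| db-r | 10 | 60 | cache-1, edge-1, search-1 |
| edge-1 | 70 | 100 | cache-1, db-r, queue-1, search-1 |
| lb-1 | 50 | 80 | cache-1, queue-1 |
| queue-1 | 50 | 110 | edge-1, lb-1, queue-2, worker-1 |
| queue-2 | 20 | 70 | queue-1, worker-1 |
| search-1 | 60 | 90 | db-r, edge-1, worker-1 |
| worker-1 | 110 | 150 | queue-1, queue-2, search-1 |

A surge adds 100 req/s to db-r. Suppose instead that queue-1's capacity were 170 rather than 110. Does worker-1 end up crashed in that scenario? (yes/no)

With queue-1's capacity at 170:
Round 1 — db-r at 110 > 60. db-r crashes.
  db-r sheds 110 req/s to cache-1, edge-1, search-1: 36 each (2 lost).
    cache-1: 30+36 = 66 ≤ 100
    edge-1: 70+36 = 106 > 100
    search-1: 60+36 = 96 > 90
Round 2 — edge-1, search-1 crash.
  edge-1 sheds 106 req/s to cache-1, queue-1: 53 each.
    cache-1: 66+53 = 119 > 100
    queue-1: 50+53 = 103 ≤ 170
  search-1 sheds 96 req/s to worker-1: 96 each.
    worker-1: 110+96 = 206 > 150
Round 3 — cache-1, worker-1 crash.
  cache-1 sheds 119 req/s to lb-1: 119 each.
    lb-1: 50+119 = 169 > 80
  worker-1 sheds 206 req/s to queue-1, queue-2: 103 each.
    queue-1: 103+103 = 206 > 170
    queue-2: 20+103 = 123 > 70
Round 4 — lb-1, queue-1, queue-2 crash.
  lb-1 sheds 169 req/s: no online neighbours, lost.
  queue-1 sheds 206 req/s: no online neighbours, lost.
  queue-2 sheds 123 req/s: no online neighbours, lost.
No further crashes.

yes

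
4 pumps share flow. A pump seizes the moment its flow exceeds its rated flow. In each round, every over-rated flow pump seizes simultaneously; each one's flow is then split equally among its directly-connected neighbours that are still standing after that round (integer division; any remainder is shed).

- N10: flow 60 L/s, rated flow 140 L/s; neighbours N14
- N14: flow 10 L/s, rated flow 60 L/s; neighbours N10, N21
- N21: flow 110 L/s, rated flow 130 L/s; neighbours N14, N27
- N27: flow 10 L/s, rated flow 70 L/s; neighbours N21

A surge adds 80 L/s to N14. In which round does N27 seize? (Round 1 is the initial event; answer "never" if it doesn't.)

3

Round 1 — N14 at 90 > 60. N14 seizes.
  N14 sheds 90 L/s to N10, N21: 45 each.
    N10: 60+45 = 105 ≤ 140
    N21: 110+45 = 155 > 130
Round 2 — N21 seizes.
  N21 sheds 155 L/s to N27: 155 each.
    N27: 10+155 = 165 > 70
Round 3 — N27 seizes.
  N27 sheds 165 L/s: no online neighbours, lost.
No further seizures.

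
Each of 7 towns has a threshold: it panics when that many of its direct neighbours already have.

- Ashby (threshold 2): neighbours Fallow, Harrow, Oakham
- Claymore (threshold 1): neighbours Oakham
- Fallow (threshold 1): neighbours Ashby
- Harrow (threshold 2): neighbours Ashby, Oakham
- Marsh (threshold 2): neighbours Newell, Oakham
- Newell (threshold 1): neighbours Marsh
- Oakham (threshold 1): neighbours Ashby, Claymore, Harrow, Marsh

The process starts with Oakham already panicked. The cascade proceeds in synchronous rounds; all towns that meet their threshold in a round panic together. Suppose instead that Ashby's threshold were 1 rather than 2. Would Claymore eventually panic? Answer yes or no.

With Ashby's threshold at 1:
Round 1 — Oakham panics (initial).
Round 2 — checking thresholds:
  Ashby: 1 of 3 neighbours ≥ 1, panics.
  Claymore: 1 of 1 neighbours ≥ 1, panics.
  Harrow: 1 of 2 neighbours < 2, not yet.
  Marsh: 1 of 2 neighbours < 2, not yet.
Round 3 — checking thresholds:
  Fallow: 1 of 1 neighbours ≥ 1, panics.
  Harrow: 2 of 2 neighbours ≥ 2, panics.
  Marsh: 1 of 2 neighbours < 2, not yet.
Round 4 — no new panics; cascade stops.

yes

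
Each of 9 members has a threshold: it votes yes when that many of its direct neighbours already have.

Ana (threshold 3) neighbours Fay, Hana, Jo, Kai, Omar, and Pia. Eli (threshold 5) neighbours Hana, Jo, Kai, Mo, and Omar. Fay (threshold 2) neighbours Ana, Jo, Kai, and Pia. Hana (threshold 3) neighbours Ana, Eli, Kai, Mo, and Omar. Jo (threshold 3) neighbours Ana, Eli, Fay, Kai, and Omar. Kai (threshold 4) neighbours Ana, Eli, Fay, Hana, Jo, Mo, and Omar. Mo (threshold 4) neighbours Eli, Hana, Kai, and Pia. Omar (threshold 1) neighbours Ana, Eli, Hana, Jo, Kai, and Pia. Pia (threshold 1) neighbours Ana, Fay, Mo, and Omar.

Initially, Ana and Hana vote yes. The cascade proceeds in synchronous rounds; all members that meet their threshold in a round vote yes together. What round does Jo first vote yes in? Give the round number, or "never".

4

Round 1 — Ana, Hana vote yes (initial).
Round 2 — checking thresholds:
  Eli: 1 of 5 neighbours < 5, not yet.
  Fay: 1 of 4 neighbours < 2, not yet.
  Jo: 1 of 5 neighbours < 3, not yet.
  Kai: 2 of 7 neighbours < 4, not yet.
  Mo: 1 of 4 neighbours < 4, not yet.
  Omar: 2 of 6 neighbours ≥ 1, votes yes.
  Pia: 1 of 4 neighbours ≥ 1, votes yes.
Round 3 — checking thresholds:
  Eli: 2 of 5 neighbours < 5, not yet.
  Fay: 2 of 4 neighbours ≥ 2, votes yes.
  Jo: 2 of 5 neighbours < 3, not yet.
  Kai: 3 of 7 neighbours < 4, not yet.
  Mo: 2 of 4 neighbours < 4, not yet.
Round 4 — checking thresholds:
  Eli: 2 of 5 neighbours < 5, not yet.
  Jo: 3 of 5 neighbours ≥ 3, votes yes.
  Kai: 4 of 7 neighbours ≥ 4, votes yes.
  Mo: 2 of 4 neighbours < 4, not yet.
Round 5 — no new yes votes; cascade stops.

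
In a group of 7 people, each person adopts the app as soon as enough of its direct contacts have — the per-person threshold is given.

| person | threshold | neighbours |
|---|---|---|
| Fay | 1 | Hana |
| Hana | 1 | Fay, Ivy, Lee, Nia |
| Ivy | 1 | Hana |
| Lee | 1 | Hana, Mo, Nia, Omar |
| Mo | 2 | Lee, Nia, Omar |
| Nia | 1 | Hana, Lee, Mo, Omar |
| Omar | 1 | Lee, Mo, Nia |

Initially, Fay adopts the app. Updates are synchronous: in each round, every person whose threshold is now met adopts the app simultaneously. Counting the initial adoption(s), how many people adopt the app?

7

Round 1 — Fay adopts the app (initial).
Round 2 — checking thresholds:
  Hana: 1 of 4 neighbours ≥ 1, adopts the app.
Round 3 — checking thresholds:
  Ivy: 1 of 1 neighbours ≥ 1, adopts the app.
  Lee: 1 of 4 neighbours ≥ 1, adopts the app.
  Nia: 1 of 4 neighbours ≥ 1, adopts the app.
Round 4 — checking thresholds:
  Mo: 2 of 3 neighbours ≥ 2, adopts the app.
  Omar: 2 of 3 neighbours ≥ 1, adopts the app.
Round 5 — no new adoptions; cascade stops.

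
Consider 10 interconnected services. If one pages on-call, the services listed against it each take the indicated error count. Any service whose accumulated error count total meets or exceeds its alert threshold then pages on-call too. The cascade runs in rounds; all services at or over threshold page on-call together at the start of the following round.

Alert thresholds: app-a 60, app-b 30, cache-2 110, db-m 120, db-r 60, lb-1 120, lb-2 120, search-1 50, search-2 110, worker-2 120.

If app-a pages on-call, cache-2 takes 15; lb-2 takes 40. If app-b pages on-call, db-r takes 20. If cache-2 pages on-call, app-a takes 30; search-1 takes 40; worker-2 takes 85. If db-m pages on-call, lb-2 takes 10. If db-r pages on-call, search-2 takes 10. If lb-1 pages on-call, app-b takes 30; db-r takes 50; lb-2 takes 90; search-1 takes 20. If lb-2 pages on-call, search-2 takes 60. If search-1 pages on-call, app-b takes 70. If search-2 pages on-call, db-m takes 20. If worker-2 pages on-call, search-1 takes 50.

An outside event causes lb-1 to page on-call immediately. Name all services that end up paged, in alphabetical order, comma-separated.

Round 1 — lb-1 pages on-call (initial).
  app-b: +30 → 30 ≥ 30
  db-r: +50 → 50 < 60
  lb-2: +90 → 90 < 120
  search-1: +20 → 20 < 50
Round 2 — app-b pages on-call.
  db-r: +20 → 70 ≥ 60
Round 3 — db-r pages on-call.
  search-2: +10 → 10 < 110
No further pages.

app-b, db-r, lb-1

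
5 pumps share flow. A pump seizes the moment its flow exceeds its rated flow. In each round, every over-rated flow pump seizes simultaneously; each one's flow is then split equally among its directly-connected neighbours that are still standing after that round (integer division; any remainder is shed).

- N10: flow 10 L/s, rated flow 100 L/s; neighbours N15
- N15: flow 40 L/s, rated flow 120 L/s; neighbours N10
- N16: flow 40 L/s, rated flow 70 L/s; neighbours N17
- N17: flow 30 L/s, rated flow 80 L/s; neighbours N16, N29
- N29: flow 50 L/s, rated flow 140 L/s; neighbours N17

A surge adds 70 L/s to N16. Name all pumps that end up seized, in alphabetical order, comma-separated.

N16, N17, N29

Round 1 — N16 at 110 > 70. N16 seizes.
  N16 sheds 110 L/s to N17: 110 each.
    N17: 30+110 = 140 > 80
Round 2 — N17 seizes.
  N17 sheds 140 L/s to N29: 140 each.
    N29: 50+140 = 190 > 140
Round 3 — N29 seizes.
  N29 sheds 190 L/s: no online neighbours, lost.
No further seizures.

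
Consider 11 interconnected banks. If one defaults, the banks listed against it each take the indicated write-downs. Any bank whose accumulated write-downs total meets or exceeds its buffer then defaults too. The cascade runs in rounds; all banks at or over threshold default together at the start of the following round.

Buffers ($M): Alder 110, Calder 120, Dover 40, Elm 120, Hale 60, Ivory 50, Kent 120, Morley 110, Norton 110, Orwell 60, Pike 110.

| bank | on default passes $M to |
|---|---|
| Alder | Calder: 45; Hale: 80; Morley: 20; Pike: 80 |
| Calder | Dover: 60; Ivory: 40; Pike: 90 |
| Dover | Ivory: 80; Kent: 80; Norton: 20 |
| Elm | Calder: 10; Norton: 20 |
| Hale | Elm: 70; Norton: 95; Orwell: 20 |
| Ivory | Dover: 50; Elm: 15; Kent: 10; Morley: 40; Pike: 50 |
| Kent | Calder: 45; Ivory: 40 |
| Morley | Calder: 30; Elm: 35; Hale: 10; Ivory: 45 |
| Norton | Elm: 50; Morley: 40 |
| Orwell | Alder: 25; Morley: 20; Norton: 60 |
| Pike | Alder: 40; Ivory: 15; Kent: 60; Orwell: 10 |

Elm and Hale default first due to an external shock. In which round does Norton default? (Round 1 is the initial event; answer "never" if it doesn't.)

2

Round 1 — Elm, Hale default (initial).
  Calder: +10 → 10 < 120
  Norton: +20+95 → 115 ≥ 110
  Orwell: +20 → 20 < 60
Round 2 — Norton defaults.
  Morley: +40 → 40 < 110
No further defaults.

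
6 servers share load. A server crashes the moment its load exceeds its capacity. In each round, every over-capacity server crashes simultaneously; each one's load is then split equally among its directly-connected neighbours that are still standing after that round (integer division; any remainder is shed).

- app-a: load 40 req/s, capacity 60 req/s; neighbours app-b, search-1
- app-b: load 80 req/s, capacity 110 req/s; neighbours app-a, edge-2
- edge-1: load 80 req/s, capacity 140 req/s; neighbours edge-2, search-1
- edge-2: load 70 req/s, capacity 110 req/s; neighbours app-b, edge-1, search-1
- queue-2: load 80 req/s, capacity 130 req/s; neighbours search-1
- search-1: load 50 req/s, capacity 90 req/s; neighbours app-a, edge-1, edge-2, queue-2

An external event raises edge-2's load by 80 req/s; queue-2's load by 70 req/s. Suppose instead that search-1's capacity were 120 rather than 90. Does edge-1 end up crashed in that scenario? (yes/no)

yes

With search-1's capacity at 120:
Round 1 — edge-2 at 150 > 110; queue-2 at 150 > 130. edge-2, queue-2 crash.
  edge-2 sheds 150 req/s to app-b, edge-1, search-1: 50 each.
    app-b: 80+50 = 130 > 110
    edge-1: 80+50 = 130 ≤ 140
    search-1: 50+50 = 100 ≤ 120
  queue-2 sheds 150 req/s to search-1: 150 each.
    search-1: 100+150 = 250 > 120
Round 2 — app-b, search-1 crash.
  app-b sheds 130 req/s to app-a: 130 each.
    app-a: 40+130 = 170 > 60
  search-1 sheds 250 req/s to app-a, edge-1: 125 each.
    app-a: 170+125 = 295 > 60
    edge-1: 130+125 = 255 > 140
Round 3 — app-a, edge-1 crash.
  app-a sheds 295 req/s: no online neighbours, lost.
  edge-1 sheds 255 req/s: no online neighbours, lost.
No further crashes.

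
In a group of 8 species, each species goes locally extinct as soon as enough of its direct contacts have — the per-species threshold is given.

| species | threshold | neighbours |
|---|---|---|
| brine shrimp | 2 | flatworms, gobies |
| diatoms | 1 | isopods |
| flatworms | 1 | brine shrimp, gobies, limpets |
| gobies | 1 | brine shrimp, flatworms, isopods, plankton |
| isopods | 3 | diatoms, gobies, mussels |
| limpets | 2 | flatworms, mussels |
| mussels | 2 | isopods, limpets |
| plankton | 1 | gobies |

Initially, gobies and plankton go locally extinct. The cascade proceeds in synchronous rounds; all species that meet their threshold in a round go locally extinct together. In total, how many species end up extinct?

4

Round 1 — gobies, plankton go locally extinct (initial).
Round 2 — checking thresholds:
  brine shrimp: 1 of 2 neighbours < 2, below threshold.
  flatworms: 1 of 3 neighbours ≥ 1, goes locally extinct.
  isopods: 1 of 3 neighbours < 3, below threshold.
Round 3 — checking thresholds:
  brine shrimp: 2 of 2 neighbours ≥ 2, goes locally extinct.
  isopods: 1 of 3 neighbours < 3, below threshold.
  limpets: 1 of 2 neighbours < 2, below threshold.
Round 4 — no new extinctions; cascade stops.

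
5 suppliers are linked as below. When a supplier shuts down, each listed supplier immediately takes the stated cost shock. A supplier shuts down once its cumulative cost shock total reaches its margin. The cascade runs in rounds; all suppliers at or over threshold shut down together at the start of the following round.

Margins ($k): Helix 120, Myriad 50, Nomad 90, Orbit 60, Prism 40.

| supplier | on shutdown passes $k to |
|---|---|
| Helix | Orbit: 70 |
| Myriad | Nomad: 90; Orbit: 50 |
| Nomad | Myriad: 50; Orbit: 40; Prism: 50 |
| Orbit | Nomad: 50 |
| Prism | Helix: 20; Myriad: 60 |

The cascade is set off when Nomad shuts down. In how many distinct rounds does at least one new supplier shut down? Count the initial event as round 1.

Round 1 — Nomad shuts down (initial).
  Myriad: +50 → 50 ≥ 50
  Orbit: +40 → 40 < 60
  Prism: +50 → 50 ≥ 40
Round 2 — Myriad, Prism shut down.
  Helix: +20 → 20 < 120
  Orbit: +50 → 90 ≥ 60
Round 3 — Orbit shuts down.
No further shutdowns.

3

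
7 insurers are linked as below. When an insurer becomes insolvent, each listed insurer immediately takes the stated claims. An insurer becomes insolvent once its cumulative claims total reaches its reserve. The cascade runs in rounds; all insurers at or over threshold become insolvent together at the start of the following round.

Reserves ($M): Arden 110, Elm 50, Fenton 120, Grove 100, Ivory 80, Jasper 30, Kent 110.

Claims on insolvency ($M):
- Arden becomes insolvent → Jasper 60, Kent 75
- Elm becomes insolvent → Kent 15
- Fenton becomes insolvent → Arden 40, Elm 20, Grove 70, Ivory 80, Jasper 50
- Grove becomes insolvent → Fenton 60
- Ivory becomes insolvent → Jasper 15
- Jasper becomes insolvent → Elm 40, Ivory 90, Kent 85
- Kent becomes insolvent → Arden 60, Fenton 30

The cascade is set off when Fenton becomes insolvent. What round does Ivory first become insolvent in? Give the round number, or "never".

Round 1 — Fenton becomes insolvent (initial).
  Arden: +40 → 40 < 110
  Elm: +20 → 20 < 50
  Grove: +70 → 70 < 100
  Ivory: +80 → 80 ≥ 80
  Jasper: +50 → 50 ≥ 30
Round 2 — Ivory, Jasper become insolvent.
  Elm: +40 → 60 ≥ 50
  Kent: +85 → 85 < 110
Round 3 — Elm becomes insolvent.
  Kent: +15 → 100 < 110
No further insolvencies.

2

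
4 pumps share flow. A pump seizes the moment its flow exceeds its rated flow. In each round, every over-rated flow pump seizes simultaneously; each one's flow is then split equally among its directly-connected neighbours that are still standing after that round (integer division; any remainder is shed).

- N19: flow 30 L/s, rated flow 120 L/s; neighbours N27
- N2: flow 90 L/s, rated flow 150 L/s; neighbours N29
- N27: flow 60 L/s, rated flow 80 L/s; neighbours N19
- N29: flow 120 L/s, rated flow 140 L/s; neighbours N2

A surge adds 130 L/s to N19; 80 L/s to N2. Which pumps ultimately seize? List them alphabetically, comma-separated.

N19, N2, N27, N29

Round 1 — N19 at 160 > 120; N2 at 170 > 150. N19, N2 seize.
  N19 sheds 160 L/s to N27: 160 each.
    N27: 60+160 = 220 > 80
  N2 sheds 170 L/s to N29: 170 each.
    N29: 120+170 = 290 > 140
Round 2 — N27, N29 seize.
  N27 sheds 220 L/s: no online neighbours, lost.
  N29 sheds 290 L/s: no online neighbours, lost.
No further seizures.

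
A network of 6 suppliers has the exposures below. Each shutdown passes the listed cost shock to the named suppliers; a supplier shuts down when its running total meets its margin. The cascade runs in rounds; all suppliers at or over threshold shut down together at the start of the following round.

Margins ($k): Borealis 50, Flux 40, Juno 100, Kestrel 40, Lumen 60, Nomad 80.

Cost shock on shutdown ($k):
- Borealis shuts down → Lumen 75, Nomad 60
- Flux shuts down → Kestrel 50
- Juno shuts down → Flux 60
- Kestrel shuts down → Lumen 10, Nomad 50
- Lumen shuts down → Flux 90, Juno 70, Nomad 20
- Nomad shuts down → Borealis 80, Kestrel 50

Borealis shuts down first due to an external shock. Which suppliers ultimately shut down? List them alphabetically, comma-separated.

Borealis, Flux, Kestrel, Lumen, Nomad

Round 1 — Borealis shuts down (initial).
  Lumen: +75 → 75 ≥ 60
  Nomad: +60 → 60 < 80
Round 2 — Lumen shuts down.
  Flux: +90 → 90 ≥ 40
  Juno: +70 → 70 < 100
  Nomad: +20 → 80 ≥ 80
Round 3 — Flux, Nomad shut down.
  Kestrel: +50+50 → 100 ≥ 40
Round 4 — Kestrel shuts down.
No further shutdowns.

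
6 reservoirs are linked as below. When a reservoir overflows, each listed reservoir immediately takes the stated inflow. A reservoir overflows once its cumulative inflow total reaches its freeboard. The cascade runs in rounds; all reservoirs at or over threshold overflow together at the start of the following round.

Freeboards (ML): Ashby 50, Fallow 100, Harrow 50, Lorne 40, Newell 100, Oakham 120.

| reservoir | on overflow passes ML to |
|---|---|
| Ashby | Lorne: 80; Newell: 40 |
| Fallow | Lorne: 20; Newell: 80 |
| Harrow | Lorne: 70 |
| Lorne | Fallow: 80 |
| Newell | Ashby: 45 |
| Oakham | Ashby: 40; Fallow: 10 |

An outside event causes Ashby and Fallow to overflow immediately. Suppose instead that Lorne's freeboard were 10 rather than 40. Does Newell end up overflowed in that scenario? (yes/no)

With Lorne's freeboard at 10:
Round 1 — Ashby, Fallow overflow (initial).
  Lorne: +80+20 → 100 ≥ 10
  Newell: +40+80 → 120 ≥ 100
Round 2 — Lorne, Newell overflow.
No further overflows.

yes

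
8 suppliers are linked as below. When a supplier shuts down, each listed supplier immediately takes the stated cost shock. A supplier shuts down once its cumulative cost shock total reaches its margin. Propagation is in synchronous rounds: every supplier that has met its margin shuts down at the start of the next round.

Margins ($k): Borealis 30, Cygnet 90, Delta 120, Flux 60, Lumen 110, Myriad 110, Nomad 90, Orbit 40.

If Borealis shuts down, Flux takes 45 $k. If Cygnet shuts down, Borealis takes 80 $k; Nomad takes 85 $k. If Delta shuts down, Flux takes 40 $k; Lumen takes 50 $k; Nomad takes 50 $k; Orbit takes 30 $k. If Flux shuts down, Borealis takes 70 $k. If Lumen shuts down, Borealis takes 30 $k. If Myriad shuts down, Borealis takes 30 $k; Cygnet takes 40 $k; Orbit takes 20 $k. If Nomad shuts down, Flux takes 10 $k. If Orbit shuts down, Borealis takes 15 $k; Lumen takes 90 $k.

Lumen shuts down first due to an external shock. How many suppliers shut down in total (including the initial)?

Round 1 — Lumen shuts down (initial).
  Borealis: +30 → 30 ≥ 30
Round 2 — Borealis shuts down.
  Flux: +45 → 45 < 60
No further shutdowns.

2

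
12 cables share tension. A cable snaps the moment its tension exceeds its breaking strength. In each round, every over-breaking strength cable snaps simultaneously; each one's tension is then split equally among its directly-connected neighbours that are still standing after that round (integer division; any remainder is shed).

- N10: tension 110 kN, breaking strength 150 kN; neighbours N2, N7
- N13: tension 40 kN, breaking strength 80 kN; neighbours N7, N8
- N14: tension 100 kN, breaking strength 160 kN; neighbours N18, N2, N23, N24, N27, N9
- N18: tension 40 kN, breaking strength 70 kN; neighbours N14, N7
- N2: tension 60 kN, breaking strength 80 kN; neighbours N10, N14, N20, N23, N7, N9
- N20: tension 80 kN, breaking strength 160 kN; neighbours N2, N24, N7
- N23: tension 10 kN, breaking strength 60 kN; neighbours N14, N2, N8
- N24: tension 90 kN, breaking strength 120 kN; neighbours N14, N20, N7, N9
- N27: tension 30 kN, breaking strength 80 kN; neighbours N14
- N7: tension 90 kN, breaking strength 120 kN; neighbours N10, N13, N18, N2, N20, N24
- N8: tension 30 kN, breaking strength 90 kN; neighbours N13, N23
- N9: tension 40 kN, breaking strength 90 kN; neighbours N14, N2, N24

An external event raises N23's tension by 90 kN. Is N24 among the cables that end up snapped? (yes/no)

no

Round 1 — N23 at 100 > 60. N23 snaps.
  N23 sheds 100 kN to N14, N2, N8: 33 each (1 lost).
    N14: 100+33 = 133 ≤ 160
    N2: 60+33 = 93 > 80
    N8: 30+33 = 63 ≤ 90
Round 2 — N2 snaps.
  N2 sheds 93 kN to N10, N14, N20, N7, N9: 18 each (3 lost).
    N10: 110+18 = 128 ≤ 150
    N14: 133+18 = 151 ≤ 160
    N20: 80+18 = 98 ≤ 160
    N7: 90+18 = 108 ≤ 120
    N9: 40+18 = 58 ≤ 90
No further breaks.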